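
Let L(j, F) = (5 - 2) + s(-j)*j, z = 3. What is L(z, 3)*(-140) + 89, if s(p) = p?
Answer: 929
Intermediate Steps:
L(j, F) = 3 - j**2 (L(j, F) = (5 - 2) + (-j)*j = 3 - j**2)
L(z, 3)*(-140) + 89 = (3 - 1*3**2)*(-140) + 89 = (3 - 1*9)*(-140) + 89 = (3 - 9)*(-140) + 89 = -6*(-140) + 89 = 840 + 89 = 929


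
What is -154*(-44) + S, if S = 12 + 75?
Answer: 6863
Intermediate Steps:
S = 87
-154*(-44) + S = -154*(-44) + 87 = 6776 + 87 = 6863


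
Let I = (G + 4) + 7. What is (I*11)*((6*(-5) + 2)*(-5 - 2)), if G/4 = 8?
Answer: 92708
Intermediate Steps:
G = 32 (G = 4*8 = 32)
I = 43 (I = (32 + 4) + 7 = 36 + 7 = 43)
(I*11)*((6*(-5) + 2)*(-5 - 2)) = (43*11)*((6*(-5) + 2)*(-5 - 2)) = 473*((-30 + 2)*(-7)) = 473*(-28*(-7)) = 473*196 = 92708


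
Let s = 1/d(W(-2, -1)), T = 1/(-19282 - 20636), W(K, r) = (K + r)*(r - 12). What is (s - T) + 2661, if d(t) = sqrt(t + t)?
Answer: 106221799/39918 + sqrt(78)/78 ≈ 2661.1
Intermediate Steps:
W(K, r) = (-12 + r)*(K + r) (W(K, r) = (K + r)*(-12 + r) = (-12 + r)*(K + r))
T = -1/39918 (T = 1/(-39918) = -1/39918 ≈ -2.5051e-5)
d(t) = sqrt(2)*sqrt(t) (d(t) = sqrt(2*t) = sqrt(2)*sqrt(t))
s = sqrt(78)/78 (s = 1/(sqrt(2)*sqrt((-1)**2 - 12*(-2) - 12*(-1) - 2*(-1))) = 1/(sqrt(2)*sqrt(1 + 24 + 12 + 2)) = 1/(sqrt(2)*sqrt(39)) = 1/(sqrt(78)) = sqrt(78)/78 ≈ 0.11323)
(s - T) + 2661 = (sqrt(78)/78 - 1*(-1/39918)) + 2661 = (sqrt(78)/78 + 1/39918) + 2661 = (1/39918 + sqrt(78)/78) + 2661 = 106221799/39918 + sqrt(78)/78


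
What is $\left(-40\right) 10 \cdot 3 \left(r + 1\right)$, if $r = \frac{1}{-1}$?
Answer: $0$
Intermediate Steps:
$r = -1$
$\left(-40\right) 10 \cdot 3 \left(r + 1\right) = \left(-40\right) 10 \cdot 3 \left(-1 + 1\right) = - 400 \cdot 3 \cdot 0 = \left(-400\right) 0 = 0$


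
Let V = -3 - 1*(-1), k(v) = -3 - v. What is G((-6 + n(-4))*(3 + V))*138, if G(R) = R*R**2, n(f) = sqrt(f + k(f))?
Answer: -22356 + 14490*I*sqrt(3) ≈ -22356.0 + 25097.0*I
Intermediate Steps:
V = -2 (V = -3 + 1 = -2)
n(f) = I*sqrt(3) (n(f) = sqrt(f + (-3 - f)) = sqrt(-3) = I*sqrt(3))
G(R) = R**3
G((-6 + n(-4))*(3 + V))*138 = ((-6 + I*sqrt(3))*(3 - 2))**3*138 = ((-6 + I*sqrt(3))*1)**3*138 = (-6 + I*sqrt(3))**3*138 = 138*(-6 + I*sqrt(3))**3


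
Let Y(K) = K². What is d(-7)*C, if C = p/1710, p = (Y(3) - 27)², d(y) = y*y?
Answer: 882/95 ≈ 9.2842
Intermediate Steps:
d(y) = y²
p = 324 (p = (3² - 27)² = (9 - 27)² = (-18)² = 324)
C = 18/95 (C = 324/1710 = 324*(1/1710) = 18/95 ≈ 0.18947)
d(-7)*C = (-7)²*(18/95) = 49*(18/95) = 882/95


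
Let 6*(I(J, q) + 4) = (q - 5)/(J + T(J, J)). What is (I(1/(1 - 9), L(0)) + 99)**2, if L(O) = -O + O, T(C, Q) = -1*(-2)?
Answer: 724201/81 ≈ 8940.8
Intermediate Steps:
T(C, Q) = 2
L(O) = 0
I(J, q) = -4 + (-5 + q)/(6*(2 + J)) (I(J, q) = -4 + ((q - 5)/(J + 2))/6 = -4 + ((-5 + q)/(2 + J))/6 = -4 + (-5 + q)/(6*(2 + J)))
(I(1/(1 - 9), L(0)) + 99)**2 = ((-53 + 0 - 24/(1 - 9))/(6*(2 + 1/(1 - 9))) + 99)**2 = ((-53 + 0 - 24/(-8))/(6*(2 + 1/(-8))) + 99)**2 = ((-53 + 0 - 24*(-1/8))/(6*(2 - 1/8)) + 99)**2 = ((-53 + 0 + 3)/(6*(15/8)) + 99)**2 = ((1/6)*(8/15)*(-50) + 99)**2 = (-40/9 + 99)**2 = (851/9)**2 = 724201/81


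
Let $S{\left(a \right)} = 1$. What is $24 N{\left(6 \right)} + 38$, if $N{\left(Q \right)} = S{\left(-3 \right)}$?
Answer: $62$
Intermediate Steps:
$N{\left(Q \right)} = 1$
$24 N{\left(6 \right)} + 38 = 24 \cdot 1 + 38 = 24 + 38 = 62$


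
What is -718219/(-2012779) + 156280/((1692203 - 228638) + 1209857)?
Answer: 1117329788769/2690503829869 ≈ 0.41529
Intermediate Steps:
-718219/(-2012779) + 156280/((1692203 - 228638) + 1209857) = -718219*(-1/2012779) + 156280/(1463565 + 1209857) = 718219/2012779 + 156280/2673422 = 718219/2012779 + 156280*(1/2673422) = 718219/2012779 + 78140/1336711 = 1117329788769/2690503829869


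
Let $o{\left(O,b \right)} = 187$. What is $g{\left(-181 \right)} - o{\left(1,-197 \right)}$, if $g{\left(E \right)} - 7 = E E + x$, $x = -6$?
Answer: $32575$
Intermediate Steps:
$g{\left(E \right)} = 1 + E^{2}$ ($g{\left(E \right)} = 7 + \left(E E - 6\right) = 7 + \left(E^{2} - 6\right) = 7 + \left(-6 + E^{2}\right) = 1 + E^{2}$)
$g{\left(-181 \right)} - o{\left(1,-197 \right)} = \left(1 + \left(-181\right)^{2}\right) - 187 = \left(1 + 32761\right) - 187 = 32762 - 187 = 32575$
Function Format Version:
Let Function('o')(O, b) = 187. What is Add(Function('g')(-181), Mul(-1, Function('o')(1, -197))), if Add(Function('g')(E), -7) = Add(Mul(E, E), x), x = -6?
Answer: 32575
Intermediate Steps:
Function('g')(E) = Add(1, Pow(E, 2)) (Function('g')(E) = Add(7, Add(Mul(E, E), -6)) = Add(7, Add(Pow(E, 2), -6)) = Add(7, Add(-6, Pow(E, 2))) = Add(1, Pow(E, 2)))
Add(Function('g')(-181), Mul(-1, Function('o')(1, -197))) = Add(Add(1, Pow(-181, 2)), Mul(-1, 187)) = Add(Add(1, 32761), -187) = Add(32762, -187) = 32575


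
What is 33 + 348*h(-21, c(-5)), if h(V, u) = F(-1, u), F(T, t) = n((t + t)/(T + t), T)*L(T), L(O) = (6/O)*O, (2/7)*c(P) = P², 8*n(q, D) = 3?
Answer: 816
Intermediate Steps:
n(q, D) = 3/8 (n(q, D) = (⅛)*3 = 3/8)
c(P) = 7*P²/2
L(O) = 6
F(T, t) = 9/4 (F(T, t) = (3/8)*6 = 9/4)
h(V, u) = 9/4
33 + 348*h(-21, c(-5)) = 33 + 348*(9/4) = 33 + 783 = 816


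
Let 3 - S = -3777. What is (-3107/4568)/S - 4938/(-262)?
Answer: 42631914743/2261982240 ≈ 18.847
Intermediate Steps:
S = 3780 (S = 3 - 1*(-3777) = 3 + 3777 = 3780)
(-3107/4568)/S - 4938/(-262) = -3107/4568/3780 - 4938/(-262) = -3107*1/4568*(1/3780) - 4938*(-1/262) = -3107/4568*1/3780 + 2469/131 = -3107/17267040 + 2469/131 = 42631914743/2261982240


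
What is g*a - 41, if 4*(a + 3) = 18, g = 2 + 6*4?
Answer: -2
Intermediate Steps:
g = 26 (g = 2 + 24 = 26)
a = 3/2 (a = -3 + (1/4)*18 = -3 + 9/2 = 3/2 ≈ 1.5000)
g*a - 41 = 26*(3/2) - 41 = 39 - 41 = -2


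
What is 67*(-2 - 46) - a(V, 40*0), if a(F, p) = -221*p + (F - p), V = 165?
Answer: -3381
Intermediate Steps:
a(F, p) = F - 222*p
67*(-2 - 46) - a(V, 40*0) = 67*(-2 - 46) - (165 - 8880*0) = 67*(-48) - (165 - 222*0) = -3216 - (165 + 0) = -3216 - 1*165 = -3216 - 165 = -3381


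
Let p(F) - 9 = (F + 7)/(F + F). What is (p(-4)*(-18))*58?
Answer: -18009/2 ≈ -9004.5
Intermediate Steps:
p(F) = 9 + (7 + F)/(2*F) (p(F) = 9 + (F + 7)/(F + F) = 9 + (7 + F)/((2*F)) = 9 + (7 + F)*(1/(2*F)) = 9 + (7 + F)/(2*F))
(p(-4)*(-18))*58 = (((½)*(7 + 19*(-4))/(-4))*(-18))*58 = (((½)*(-¼)*(7 - 76))*(-18))*58 = (((½)*(-¼)*(-69))*(-18))*58 = ((69/8)*(-18))*58 = -621/4*58 = -18009/2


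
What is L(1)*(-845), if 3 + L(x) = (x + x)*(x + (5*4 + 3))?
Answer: -38025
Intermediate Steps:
L(x) = -3 + 2*x*(23 + x) (L(x) = -3 + (x + x)*(x + (5*4 + 3)) = -3 + (2*x)*(x + (20 + 3)) = -3 + (2*x)*(x + 23) = -3 + (2*x)*(23 + x) = -3 + 2*x*(23 + x))
L(1)*(-845) = (-3 + 2*1**2 + 46*1)*(-845) = (-3 + 2*1 + 46)*(-845) = (-3 + 2 + 46)*(-845) = 45*(-845) = -38025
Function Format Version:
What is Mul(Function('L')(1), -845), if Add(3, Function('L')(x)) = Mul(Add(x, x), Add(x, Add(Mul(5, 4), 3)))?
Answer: -38025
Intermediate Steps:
Function('L')(x) = Add(-3, Mul(2, x, Add(23, x))) (Function('L')(x) = Add(-3, Mul(Add(x, x), Add(x, Add(Mul(5, 4), 3)))) = Add(-3, Mul(Mul(2, x), Add(x, Add(20, 3)))) = Add(-3, Mul(Mul(2, x), Add(x, 23))) = Add(-3, Mul(Mul(2, x), Add(23, x))) = Add(-3, Mul(2, x, Add(23, x))))
Mul(Function('L')(1), -845) = Mul(Add(-3, Mul(2, Pow(1, 2)), Mul(46, 1)), -845) = Mul(Add(-3, Mul(2, 1), 46), -845) = Mul(Add(-3, 2, 46), -845) = Mul(45, -845) = -38025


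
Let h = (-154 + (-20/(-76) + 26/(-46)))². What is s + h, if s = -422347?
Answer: -76108379343/190969 ≈ -3.9854e+5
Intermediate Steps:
h = 4546804900/190969 (h = (-154 + (-20*(-1/76) + 26*(-1/46)))² = (-154 + (5/19 - 13/23))² = (-154 - 132/437)² = (-67430/437)² = 4546804900/190969 ≈ 23809.)
s + h = -422347 + 4546804900/190969 = -76108379343/190969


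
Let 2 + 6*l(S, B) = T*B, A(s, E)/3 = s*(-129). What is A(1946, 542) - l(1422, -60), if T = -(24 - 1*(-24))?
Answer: -2260745/3 ≈ -7.5358e+5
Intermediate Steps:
T = -48 (T = -(24 + 24) = -1*48 = -48)
A(s, E) = -387*s (A(s, E) = 3*(s*(-129)) = 3*(-129*s) = -387*s)
l(S, B) = -1/3 - 8*B (l(S, B) = -1/3 + (-48*B)/6 = -1/3 - 8*B)
A(1946, 542) - l(1422, -60) = -387*1946 - (-1/3 - 8*(-60)) = -753102 - (-1/3 + 480) = -753102 - 1*1439/3 = -753102 - 1439/3 = -2260745/3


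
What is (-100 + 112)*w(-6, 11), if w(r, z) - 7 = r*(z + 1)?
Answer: -780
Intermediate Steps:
w(r, z) = 7 + r*(1 + z) (w(r, z) = 7 + r*(z + 1) = 7 + r*(1 + z))
(-100 + 112)*w(-6, 11) = (-100 + 112)*(7 - 6 - 6*11) = 12*(7 - 6 - 66) = 12*(-65) = -780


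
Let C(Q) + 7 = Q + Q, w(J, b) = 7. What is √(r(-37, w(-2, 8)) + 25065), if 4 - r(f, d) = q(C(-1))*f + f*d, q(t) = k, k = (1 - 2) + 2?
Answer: √25365 ≈ 159.26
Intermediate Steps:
C(Q) = -7 + 2*Q (C(Q) = -7 + (Q + Q) = -7 + 2*Q)
k = 1 (k = -1 + 2 = 1)
q(t) = 1
r(f, d) = 4 - f - d*f (r(f, d) = 4 - (1*f + f*d) = 4 - (f + d*f) = 4 + (-f - d*f) = 4 - f - d*f)
√(r(-37, w(-2, 8)) + 25065) = √((4 - 1*(-37) - 1*7*(-37)) + 25065) = √((4 + 37 + 259) + 25065) = √(300 + 25065) = √25365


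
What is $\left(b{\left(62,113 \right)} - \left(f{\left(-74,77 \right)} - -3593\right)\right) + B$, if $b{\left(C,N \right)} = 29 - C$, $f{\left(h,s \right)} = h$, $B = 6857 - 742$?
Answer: $2563$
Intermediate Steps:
$B = 6115$
$\left(b{\left(62,113 \right)} - \left(f{\left(-74,77 \right)} - -3593\right)\right) + B = \left(\left(29 - 62\right) - \left(-74 - -3593\right)\right) + 6115 = \left(\left(29 - 62\right) - \left(-74 + 3593\right)\right) + 6115 = \left(-33 - 3519\right) + 6115 = -3552 + 6115 = 2563$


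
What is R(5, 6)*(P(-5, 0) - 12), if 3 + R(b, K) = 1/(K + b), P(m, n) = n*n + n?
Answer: 384/11 ≈ 34.909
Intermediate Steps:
P(m, n) = n + n² (P(m, n) = n² + n = n + n²)
R(b, K) = -3 + 1/(K + b)
R(5, 6)*(P(-5, 0) - 12) = ((1 - 3*6 - 3*5)/(6 + 5))*(0*(1 + 0) - 12) = ((1 - 18 - 15)/11)*(0*1 - 12) = ((1/11)*(-32))*(0 - 12) = -32/11*(-12) = 384/11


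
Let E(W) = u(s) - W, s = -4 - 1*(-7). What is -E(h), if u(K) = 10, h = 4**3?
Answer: 54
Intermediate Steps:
h = 64
s = 3 (s = -4 + 7 = 3)
E(W) = 10 - W
-E(h) = -(10 - 1*64) = -(10 - 64) = -1*(-54) = 54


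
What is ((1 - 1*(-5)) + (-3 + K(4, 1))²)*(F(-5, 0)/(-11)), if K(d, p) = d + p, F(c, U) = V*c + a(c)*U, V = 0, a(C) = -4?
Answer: 0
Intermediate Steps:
F(c, U) = -4*U (F(c, U) = 0*c - 4*U = 0 - 4*U = -4*U)
((1 - 1*(-5)) + (-3 + K(4, 1))²)*(F(-5, 0)/(-11)) = ((1 - 1*(-5)) + (-3 + (4 + 1))²)*(-4*0/(-11)) = ((1 + 5) + (-3 + 5)²)*(0*(-1/11)) = (6 + 2²)*0 = (6 + 4)*0 = 10*0 = 0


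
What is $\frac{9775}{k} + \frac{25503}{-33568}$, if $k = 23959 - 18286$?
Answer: $\frac{183448681}{190431264} \approx 0.96333$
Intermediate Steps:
$k = 5673$
$\frac{9775}{k} + \frac{25503}{-33568} = \frac{9775}{5673} + \frac{25503}{-33568} = 9775 \cdot \frac{1}{5673} + 25503 \left(- \frac{1}{33568}\right) = \frac{9775}{5673} - \frac{25503}{33568} = \frac{183448681}{190431264}$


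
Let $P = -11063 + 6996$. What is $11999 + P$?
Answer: $7932$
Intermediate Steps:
$P = -4067$
$11999 + P = 11999 - 4067 = 7932$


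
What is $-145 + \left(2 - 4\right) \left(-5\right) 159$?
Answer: $1445$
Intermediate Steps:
$-145 + \left(2 - 4\right) \left(-5\right) 159 = -145 + \left(-2\right) \left(-5\right) 159 = -145 + 10 \cdot 159 = -145 + 1590 = 1445$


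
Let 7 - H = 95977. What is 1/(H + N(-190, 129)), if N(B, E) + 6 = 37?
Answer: -1/95939 ≈ -1.0423e-5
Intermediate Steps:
H = -95970 (H = 7 - 1*95977 = 7 - 95977 = -95970)
N(B, E) = 31 (N(B, E) = -6 + 37 = 31)
1/(H + N(-190, 129)) = 1/(-95970 + 31) = 1/(-95939) = -1/95939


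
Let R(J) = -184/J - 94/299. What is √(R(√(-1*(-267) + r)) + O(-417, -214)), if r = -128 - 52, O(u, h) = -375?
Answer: √(-253966297689 - 1431131208*√87)/26013 ≈ 19.876*I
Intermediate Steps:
r = -180
R(J) = -94/299 - 184/J (R(J) = -184/J - 94*1/299 = -184/J - 94/299 = -94/299 - 184/J)
√(R(√(-1*(-267) + r)) + O(-417, -214)) = √((-94/299 - 184/√(-1*(-267) - 180)) - 375) = √((-94/299 - 184/√(267 - 180)) - 375) = √((-94/299 - 184*√87/87) - 375) = √(-112219/299 - 184*√87/87)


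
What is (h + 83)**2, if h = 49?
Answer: 17424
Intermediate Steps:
(h + 83)**2 = (49 + 83)**2 = 132**2 = 17424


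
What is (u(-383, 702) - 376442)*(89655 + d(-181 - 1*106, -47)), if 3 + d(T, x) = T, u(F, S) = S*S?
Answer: 10398690130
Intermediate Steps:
u(F, S) = S²
d(T, x) = -3 + T
(u(-383, 702) - 376442)*(89655 + d(-181 - 1*106, -47)) = (702² - 376442)*(89655 + (-3 + (-181 - 1*106))) = (492804 - 376442)*(89655 + (-3 + (-181 - 106))) = 116362*(89655 + (-3 - 287)) = 116362*(89655 - 290) = 116362*89365 = 10398690130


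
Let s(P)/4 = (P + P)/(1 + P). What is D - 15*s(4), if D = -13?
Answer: -109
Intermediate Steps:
s(P) = 8*P/(1 + P) (s(P) = 4*((P + P)/(1 + P)) = 4*((2*P)/(1 + P)) = 4*(2*P/(1 + P)) = 8*P/(1 + P))
D - 15*s(4) = -13 - 120*4/(1 + 4) = -13 - 120*4/5 = -13 - 15*32/5 = -13 - 96 = -109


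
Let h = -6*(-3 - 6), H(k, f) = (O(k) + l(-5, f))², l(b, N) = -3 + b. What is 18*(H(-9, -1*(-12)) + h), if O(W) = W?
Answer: 6174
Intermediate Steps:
H(k, f) = (-8 + k)² (H(k, f) = (k + (-3 - 5))² = (k - 8)² = (-8 + k)²)
h = 54 (h = -6*(-9) = 54)
18*(H(-9, -1*(-12)) + h) = 18*((-8 - 9)² + 54) = 18*((-17)² + 54) = 18*(289 + 54) = 18*343 = 6174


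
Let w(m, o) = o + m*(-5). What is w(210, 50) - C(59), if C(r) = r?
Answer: -1059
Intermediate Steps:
w(m, o) = o - 5*m
w(210, 50) - C(59) = (50 - 5*210) - 1*59 = (50 - 1050) - 59 = -1000 - 59 = -1059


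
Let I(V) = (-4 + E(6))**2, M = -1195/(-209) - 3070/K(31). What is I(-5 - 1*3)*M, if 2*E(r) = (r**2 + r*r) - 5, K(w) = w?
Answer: -2104560385/25916 ≈ -81207.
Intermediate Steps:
E(r) = -5/2 + r**2 (E(r) = ((r**2 + r*r) - 5)/2 = ((r**2 + r**2) - 5)/2 = (2*r**2 - 5)/2 = (-5 + 2*r**2)/2 = -5/2 + r**2)
M = -604585/6479 (M = -1195/(-209) - 3070/31 = -1195*(-1/209) - 3070*1/31 = 1195/209 - 3070/31 = -604585/6479 ≈ -93.315)
I(V) = 3481/4 (I(V) = (-4 + (-5/2 + 6**2))**2 = (-4 + (-5/2 + 36))**2 = (-4 + 67/2)**2 = (59/2)**2 = 3481/4)
I(-5 - 1*3)*M = (3481/4)*(-604585/6479) = -2104560385/25916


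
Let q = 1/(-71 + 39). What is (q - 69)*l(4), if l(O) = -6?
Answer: 6627/16 ≈ 414.19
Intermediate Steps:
q = -1/32 (q = 1/(-32) = -1/32 ≈ -0.031250)
(q - 69)*l(4) = (-1/32 - 69)*(-6) = -2209/32*(-6) = 6627/16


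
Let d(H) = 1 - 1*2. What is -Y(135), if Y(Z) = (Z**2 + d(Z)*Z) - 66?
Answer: -18024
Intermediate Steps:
d(H) = -1 (d(H) = 1 - 2 = -1)
Y(Z) = -66 + Z**2 - Z (Y(Z) = (Z**2 - Z) - 66 = -66 + Z**2 - Z)
-Y(135) = -(-66 + 135**2 - 1*135) = -(-66 + 18225 - 135) = -1*18024 = -18024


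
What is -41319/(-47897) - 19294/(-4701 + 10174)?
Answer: -697985831/262140281 ≈ -2.6626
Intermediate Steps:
-41319/(-47897) - 19294/(-4701 + 10174) = -41319*(-1/47897) - 19294/5473 = 41319/47897 - 19294*1/5473 = 41319/47897 - 19294/5473 = -697985831/262140281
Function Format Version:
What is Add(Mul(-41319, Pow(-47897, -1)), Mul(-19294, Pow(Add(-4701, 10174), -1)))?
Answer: Rational(-697985831, 262140281) ≈ -2.6626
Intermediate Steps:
Add(Mul(-41319, Pow(-47897, -1)), Mul(-19294, Pow(Add(-4701, 10174), -1))) = Add(Mul(-41319, Rational(-1, 47897)), Mul(-19294, Pow(5473, -1))) = Add(Rational(41319, 47897), Mul(-19294, Rational(1, 5473))) = Add(Rational(41319, 47897), Rational(-19294, 5473)) = Rational(-697985831, 262140281)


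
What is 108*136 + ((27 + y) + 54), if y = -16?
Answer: 14753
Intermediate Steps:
108*136 + ((27 + y) + 54) = 108*136 + ((27 - 16) + 54) = 14688 + (11 + 54) = 14688 + 65 = 14753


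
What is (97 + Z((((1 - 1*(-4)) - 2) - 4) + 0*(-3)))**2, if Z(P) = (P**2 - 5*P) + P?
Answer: 10404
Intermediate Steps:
Z(P) = P**2 - 4*P
(97 + Z((((1 - 1*(-4)) - 2) - 4) + 0*(-3)))**2 = (97 + ((((1 - 1*(-4)) - 2) - 4) + 0*(-3))*(-4 + ((((1 - 1*(-4)) - 2) - 4) + 0*(-3))))**2 = (97 + ((((1 + 4) - 2) - 4) + 0)*(-4 + ((((1 + 4) - 2) - 4) + 0)))**2 = (97 + (((5 - 2) - 4) + 0)*(-4 + (((5 - 2) - 4) + 0)))**2 = (97 + ((3 - 4) + 0)*(-4 + ((3 - 4) + 0)))**2 = (97 + (-1 + 0)*(-4 + (-1 + 0)))**2 = (97 - (-4 - 1))**2 = (97 - 1*(-5))**2 = (97 + 5)**2 = 102**2 = 10404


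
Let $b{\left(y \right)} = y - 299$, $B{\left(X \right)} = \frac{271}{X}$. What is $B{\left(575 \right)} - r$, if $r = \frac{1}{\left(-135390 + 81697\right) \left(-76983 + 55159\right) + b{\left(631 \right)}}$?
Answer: $\frac{13806818003}{29294909100} \approx 0.4713$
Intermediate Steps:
$b{\left(y \right)} = -299 + y$
$r = \frac{1}{1171796364}$ ($r = \frac{1}{\left(-135390 + 81697\right) \left(-76983 + 55159\right) + \left(-299 + 631\right)} = \frac{1}{\left(-53693\right) \left(-21824\right) + 332} = \frac{1}{1171796032 + 332} = \frac{1}{1171796364} \approx 8.5339 \cdot 10^{-10}$)
$B{\left(575 \right)} - r = \frac{271}{575} - \frac{1}{1171796364} = \frac{13806818003}{29294909100}$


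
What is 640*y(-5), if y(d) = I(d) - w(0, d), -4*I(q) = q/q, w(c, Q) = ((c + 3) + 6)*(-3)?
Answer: 17120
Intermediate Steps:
w(c, Q) = -27 - 3*c (w(c, Q) = ((3 + c) + 6)*(-3) = (9 + c)*(-3) = -27 - 3*c)
I(q) = -¼ (I(q) = -q/(4*q) = -¼*1 = -¼)
y(d) = 107/4 (y(d) = -¼ - (-27 - 3*0) = -¼ - (-27 + 0) = -¼ - 1*(-27) = -¼ + 27 = 107/4)
640*y(-5) = 640*(107/4) = 17120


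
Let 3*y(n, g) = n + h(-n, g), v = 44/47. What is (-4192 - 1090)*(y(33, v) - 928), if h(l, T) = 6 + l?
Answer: 4891132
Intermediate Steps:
v = 44/47 (v = 44*(1/47) = 44/47 ≈ 0.93617)
y(n, g) = 2 (y(n, g) = (n + (6 - n))/3 = (⅓)*6 = 2)
(-4192 - 1090)*(y(33, v) - 928) = (-4192 - 1090)*(2 - 928) = -5282*(-926) = 4891132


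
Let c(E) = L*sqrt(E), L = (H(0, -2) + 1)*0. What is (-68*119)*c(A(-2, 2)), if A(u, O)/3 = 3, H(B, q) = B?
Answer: 0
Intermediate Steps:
A(u, O) = 9 (A(u, O) = 3*3 = 9)
L = 0 (L = (0 + 1)*0 = 1*0 = 0)
c(E) = 0 (c(E) = 0*sqrt(E) = 0)
(-68*119)*c(A(-2, 2)) = -68*119*0 = -8092*0 = 0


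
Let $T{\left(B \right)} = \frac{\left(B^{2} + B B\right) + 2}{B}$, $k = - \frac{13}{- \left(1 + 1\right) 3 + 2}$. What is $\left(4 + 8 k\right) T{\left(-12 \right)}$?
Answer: $-725$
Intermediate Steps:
$k = \frac{13}{4}$ ($k = - \frac{13}{- 2 \cdot 3 + 2} = - \frac{13}{\left(-1\right) 6 + 2} = - \frac{13}{-6 + 2} = - \frac{13}{-4} = \left(-13\right) \left(- \frac{1}{4}\right) = \frac{13}{4} \approx 3.25$)
$T{\left(B \right)} = \frac{2 + 2 B^{2}}{B}$ ($T{\left(B \right)} = \frac{\left(B^{2} + B^{2}\right) + 2}{B} = \frac{2 B^{2} + 2}{B} = \frac{2 + 2 B^{2}}{B}$)
$\left(4 + 8 k\right) T{\left(-12 \right)} = \left(4 + 8 \cdot \frac{13}{4}\right) \left(2 \left(-12\right) + \frac{2}{-12}\right) = \left(4 + 26\right) \left(-24 + 2 \left(- \frac{1}{12}\right)\right) = 30 \left(-24 - \frac{1}{6}\right) = 30 \left(- \frac{145}{6}\right) = -725$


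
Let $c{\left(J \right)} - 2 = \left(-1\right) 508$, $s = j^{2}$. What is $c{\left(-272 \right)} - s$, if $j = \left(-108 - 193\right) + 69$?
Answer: $-54330$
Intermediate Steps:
$j = -232$ ($j = -301 + 69 = -232$)
$s = 53824$ ($s = \left(-232\right)^{2} = 53824$)
$c{\left(J \right)} = -506$ ($c{\left(J \right)} = 2 - 508 = -506$)
$c{\left(-272 \right)} - s = -506 - 53824 = -54330$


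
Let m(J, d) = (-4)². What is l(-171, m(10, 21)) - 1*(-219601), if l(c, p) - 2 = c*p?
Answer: 216867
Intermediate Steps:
m(J, d) = 16
l(c, p) = 2 + c*p
l(-171, m(10, 21)) - 1*(-219601) = (2 - 171*16) - 1*(-219601) = (2 - 2736) + 219601 = -2734 + 219601 = 216867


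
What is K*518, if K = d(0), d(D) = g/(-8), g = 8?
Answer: -518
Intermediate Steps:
d(D) = -1 (d(D) = 8/(-8) = 8*(-⅛) = -1)
K = -1
K*518 = -1*518 = -518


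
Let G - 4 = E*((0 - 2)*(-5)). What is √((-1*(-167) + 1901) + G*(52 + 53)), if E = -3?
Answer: I*√662 ≈ 25.729*I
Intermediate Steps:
G = -26 (G = 4 - 3*(0 - 2)*(-5) = 4 - (-6)*(-5) = 4 - 3*10 = 4 - 30 = -26)
√((-1*(-167) + 1901) + G*(52 + 53)) = √((-1*(-167) + 1901) - 26*(52 + 53)) = √((167 + 1901) - 26*105) = √(2068 - 2730) = √(-662) = I*√662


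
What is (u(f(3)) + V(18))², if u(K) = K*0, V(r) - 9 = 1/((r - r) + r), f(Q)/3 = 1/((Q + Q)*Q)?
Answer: 26569/324 ≈ 82.003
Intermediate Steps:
f(Q) = 3/(2*Q²) (f(Q) = 3*(1/((Q + Q)*Q)) = 3*(1/(((2*Q))*Q)) = 3*((1/(2*Q))/Q) = 3*(1/(2*Q²)) = 3/(2*Q²))
V(r) = 9 + 1/r (V(r) = 9 + 1/((r - r) + r) = 9 + 1/(0 + r) = 9 + 1/r)
u(K) = 0
(u(f(3)) + V(18))² = (0 + (9 + 1/18))² = (0 + 163/18)² = (163/18)² = 26569/324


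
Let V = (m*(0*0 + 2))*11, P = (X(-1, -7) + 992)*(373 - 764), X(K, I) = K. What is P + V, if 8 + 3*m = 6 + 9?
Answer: -1162289/3 ≈ -3.8743e+5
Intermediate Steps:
m = 7/3 (m = -8/3 + (6 + 9)/3 = -8/3 + (1/3)*15 = -8/3 + 5 = 7/3 ≈ 2.3333)
P = -387481 (P = (-1 + 992)*(373 - 764) = 991*(-391) = -387481)
V = 154/3 (V = (7*(0*0 + 2)/3)*11 = (7*(0 + 2)/3)*11 = ((7/3)*2)*11 = (14/3)*11 = 154/3 ≈ 51.333)
P + V = -387481 + 154/3 = -1162289/3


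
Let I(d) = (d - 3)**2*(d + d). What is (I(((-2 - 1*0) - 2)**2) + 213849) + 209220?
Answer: 428477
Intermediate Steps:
I(d) = 2*d*(-3 + d)**2 (I(d) = (-3 + d)**2*(2*d) = 2*d*(-3 + d)**2)
(I(((-2 - 1*0) - 2)**2) + 213849) + 209220 = (2*((-2 - 1*0) - 2)**2*(-3 + ((-2 - 1*0) - 2)**2)**2 + 213849) + 209220 = (2*((-2 + 0) - 2)**2*(-3 + ((-2 + 0) - 2)**2)**2 + 213849) + 209220 = (2*(-2 - 2)**2*(-3 + (-2 - 2)**2)**2 + 213849) + 209220 = (2*(-4)**2*(-3 + (-4)**2)**2 + 213849) + 209220 = (2*16*(-3 + 16)**2 + 213849) + 209220 = (2*16*13**2 + 213849) + 209220 = (2*16*169 + 213849) + 209220 = (5408 + 213849) + 209220 = 219257 + 209220 = 428477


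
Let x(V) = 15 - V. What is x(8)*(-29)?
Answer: -203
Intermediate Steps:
x(8)*(-29) = (15 - 1*8)*(-29) = (15 - 8)*(-29) = 7*(-29) = -203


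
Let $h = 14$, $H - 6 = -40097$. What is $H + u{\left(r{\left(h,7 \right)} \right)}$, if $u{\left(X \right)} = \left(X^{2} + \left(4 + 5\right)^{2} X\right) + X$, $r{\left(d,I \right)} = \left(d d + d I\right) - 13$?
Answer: $61912$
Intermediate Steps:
$H = -40091$ ($H = 6 - 40097 = -40091$)
$r{\left(d,I \right)} = -13 + d^{2} + I d$ ($r{\left(d,I \right)} = \left(d^{2} + I d\right) - 13 = -13 + d^{2} + I d$)
$u{\left(X \right)} = X^{2} + 82 X$ ($u{\left(X \right)} = \left(X^{2} + 9^{2} X\right) + X = \left(X^{2} + 81 X\right) + X = X^{2} + 82 X$)
$H + u{\left(r{\left(h,7 \right)} \right)} = -40091 + \left(-13 + 14^{2} + 7 \cdot 14\right) \left(82 + \left(-13 + 14^{2} + 7 \cdot 14\right)\right) = -40091 + \left(-13 + 196 + 98\right) \left(82 + \left(-13 + 196 + 98\right)\right) = -40091 + 281 \left(82 + 281\right) = -40091 + 281 \cdot 363 = -40091 + 102003 = 61912$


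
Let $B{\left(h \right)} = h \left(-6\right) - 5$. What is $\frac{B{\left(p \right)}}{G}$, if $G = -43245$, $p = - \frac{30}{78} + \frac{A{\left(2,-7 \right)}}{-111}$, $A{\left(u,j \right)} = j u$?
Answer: $\frac{553}{6933615} \approx 7.9756 \cdot 10^{-5}$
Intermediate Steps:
$p = - \frac{373}{1443}$ ($p = - \frac{30}{78} + \frac{\left(-7\right) 2}{-111} = \left(-30\right) \frac{1}{78} - - \frac{14}{111} = - \frac{5}{13} + \frac{14}{111} = - \frac{373}{1443} \approx -0.25849$)
$B{\left(h \right)} = -5 - 6 h$ ($B{\left(h \right)} = - 6 h - 5 = -5 - 6 h$)
$\frac{B{\left(p \right)}}{G} = \frac{-5 - - \frac{746}{481}}{-43245} = \left(-5 + \frac{746}{481}\right) \left(- \frac{1}{43245}\right) = \left(- \frac{1659}{481}\right) \left(- \frac{1}{43245}\right) = \frac{553}{6933615}$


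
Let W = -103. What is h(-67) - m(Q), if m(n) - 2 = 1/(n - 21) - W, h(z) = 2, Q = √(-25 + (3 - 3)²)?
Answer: -47977/466 + 5*I/466 ≈ -102.95 + 0.01073*I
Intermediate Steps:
Q = 5*I (Q = √(-25 + 0²) = √(-25 + 0) = √(-25) = 5*I ≈ 5.0*I)
m(n) = 105 + 1/(-21 + n) (m(n) = 2 + (1/(n - 21) - 1*(-103)) = 2 + (1/(-21 + n) + 103) = 2 + (103 + 1/(-21 + n)) = 105 + 1/(-21 + n))
h(-67) - m(Q) = 2 - (-2204 + 105*(5*I))/(-21 + 5*I) = 2 - (-21 - 5*I)/466*(-2204 + 525*I) = 2 - (-2204 + 525*I)*(-21 - 5*I)/466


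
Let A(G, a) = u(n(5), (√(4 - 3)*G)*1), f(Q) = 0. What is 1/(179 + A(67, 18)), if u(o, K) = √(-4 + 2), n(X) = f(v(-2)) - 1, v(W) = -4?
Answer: 179/32043 - I*√2/32043 ≈ 0.0055862 - 4.4135e-5*I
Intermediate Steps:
n(X) = -1 (n(X) = 0 - 1 = -1)
u(o, K) = I*√2 (u(o, K) = √(-2) = I*√2)
A(G, a) = I*√2
1/(179 + A(67, 18)) = 1/(179 + I*√2)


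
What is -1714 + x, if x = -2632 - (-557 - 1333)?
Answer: -2456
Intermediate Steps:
x = -742 (x = -2632 - 1*(-1890) = -2632 + 1890 = -742)
-1714 + x = -1714 - 742 = -2456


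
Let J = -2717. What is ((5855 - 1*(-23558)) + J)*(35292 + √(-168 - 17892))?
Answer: 942155232 + 53392*I*√4515 ≈ 9.4215e+8 + 3.5876e+6*I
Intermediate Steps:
((5855 - 1*(-23558)) + J)*(35292 + √(-168 - 17892)) = ((5855 - 1*(-23558)) - 2717)*(35292 + √(-168 - 17892)) = ((5855 + 23558) - 2717)*(35292 + √(-18060)) = (29413 - 2717)*(35292 + 2*I*√4515) = 26696*(35292 + 2*I*√4515) = 942155232 + 53392*I*√4515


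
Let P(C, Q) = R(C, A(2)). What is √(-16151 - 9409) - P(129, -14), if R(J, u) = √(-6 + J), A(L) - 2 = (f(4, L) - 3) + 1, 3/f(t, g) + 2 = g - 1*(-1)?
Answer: -√123 + 6*I*√710 ≈ -11.091 + 159.88*I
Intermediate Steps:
f(t, g) = 3/(-1 + g) (f(t, g) = 3/(-2 + (g - 1*(-1))) = 3/(-2 + (g + 1)) = 3/(-2 + (1 + g)) = 3/(-1 + g))
A(L) = 3/(-1 + L) (A(L) = 2 + ((3/(-1 + L) - 3) + 1) = 2 + ((-3 + 3/(-1 + L)) + 1) = 2 + (-2 + 3/(-1 + L)) = 3/(-1 + L))
P(C, Q) = √(-6 + C)
√(-16151 - 9409) - P(129, -14) = √(-16151 - 9409) - √(-6 + 129) = √(-25560) - √123 = 6*I*√710 - √123 = -√123 + 6*I*√710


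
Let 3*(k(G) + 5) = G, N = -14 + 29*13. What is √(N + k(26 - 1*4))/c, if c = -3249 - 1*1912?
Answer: -2*√822/15483 ≈ -0.0037035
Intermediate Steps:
c = -5161 (c = -3249 - 1912 = -5161)
N = 363 (N = -14 + 377 = 363)
k(G) = -5 + G/3
√(N + k(26 - 1*4))/c = √(363 + (-5 + (26 - 1*4)/3))/(-5161) = √(363 + (-5 + (26 - 4)/3))*(-1/5161) = √(363 + (-5 + (⅓)*22))*(-1/5161) = √(363 + (-5 + 22/3))*(-1/5161) = √(363 + 7/3)*(-1/5161) = √(1096/3)*(-1/5161) = (2*√822/3)*(-1/5161) = -2*√822/15483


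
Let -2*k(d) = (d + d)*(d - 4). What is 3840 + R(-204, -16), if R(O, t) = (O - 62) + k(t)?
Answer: 3254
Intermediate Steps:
k(d) = -d*(-4 + d) (k(d) = -(d + d)*(d - 4)/2 = -2*d*(-4 + d)/2 = -d*(-4 + d))
R(O, t) = -62 + O + t*(4 - t) (R(O, t) = (O - 62) + t*(4 - t) = (-62 + O) + t*(4 - t) = -62 + O + t*(4 - t))
3840 + R(-204, -16) = 3840 + (-62 - 204 - 1*(-16)*(-4 - 16)) = 3840 + (-62 - 204 - 1*(-16)*(-20)) = 3840 + (-62 - 204 - 320) = 3840 - 586 = 3254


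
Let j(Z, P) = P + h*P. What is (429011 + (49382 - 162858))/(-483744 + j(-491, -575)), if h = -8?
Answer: -315535/479719 ≈ -0.65775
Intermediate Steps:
j(Z, P) = -7*P (j(Z, P) = P - 8*P = -7*P)
(429011 + (49382 - 162858))/(-483744 + j(-491, -575)) = (429011 + (49382 - 162858))/(-483744 - 7*(-575)) = (429011 - 113476)/(-483744 + 4025) = 315535/(-479719) = 315535*(-1/479719) = -315535/479719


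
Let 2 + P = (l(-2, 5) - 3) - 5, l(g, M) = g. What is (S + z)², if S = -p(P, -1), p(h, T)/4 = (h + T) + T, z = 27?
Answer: 6889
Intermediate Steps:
P = -12 (P = -2 + ((-2 - 3) - 5) = -2 + (-5 - 5) = -2 - 10 = -12)
p(h, T) = 4*h + 8*T (p(h, T) = 4*((h + T) + T) = 4*((T + h) + T) = 4*(h + 2*T) = 4*h + 8*T)
S = 56 (S = -(4*(-12) + 8*(-1)) = -(-48 - 8) = -1*(-56) = 56)
(S + z)² = (56 + 27)² = 83² = 6889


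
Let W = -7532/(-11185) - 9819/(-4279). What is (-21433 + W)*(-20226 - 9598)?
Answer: 30589119997442048/47860615 ≈ 6.3913e+8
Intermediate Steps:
W = 142054943/47860615 (W = -7532*(-1/11185) - 9819*(-1/4279) = 7532/11185 + 9819/4279 = 142054943/47860615 ≈ 2.9681)
(-21433 + W)*(-20226 - 9598) = (-21433 + 142054943/47860615)*(-20226 - 9598) = -1025654506352/47860615*(-29824) = 30589119997442048/47860615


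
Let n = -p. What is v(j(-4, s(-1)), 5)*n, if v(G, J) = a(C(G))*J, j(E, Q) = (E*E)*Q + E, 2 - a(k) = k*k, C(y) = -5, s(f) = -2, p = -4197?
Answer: -482655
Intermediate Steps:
a(k) = 2 - k² (a(k) = 2 - k*k = 2 - k²)
j(E, Q) = E + Q*E² (j(E, Q) = E²*Q + E = Q*E² + E = E + Q*E²)
v(G, J) = -23*J (v(G, J) = (2 - 1*(-5)²)*J = (2 - 1*25)*J = (2 - 25)*J = -23*J)
n = 4197 (n = -1*(-4197) = 4197)
v(j(-4, s(-1)), 5)*n = -23*5*4197 = -115*4197 = -482655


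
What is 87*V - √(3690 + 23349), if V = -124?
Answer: -10788 - √27039 ≈ -10952.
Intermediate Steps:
87*V - √(3690 + 23349) = 87*(-124) - √(3690 + 23349) = -10788 - √27039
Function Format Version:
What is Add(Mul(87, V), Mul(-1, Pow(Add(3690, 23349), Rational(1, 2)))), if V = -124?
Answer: Add(-10788, Mul(-1, Pow(27039, Rational(1, 2)))) ≈ -10952.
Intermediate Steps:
Add(Mul(87, V), Mul(-1, Pow(Add(3690, 23349), Rational(1, 2)))) = Add(Mul(87, -124), Mul(-1, Pow(Add(3690, 23349), Rational(1, 2)))) = Add(-10788, Mul(-1, Pow(27039, Rational(1, 2))))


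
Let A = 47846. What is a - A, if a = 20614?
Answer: -27232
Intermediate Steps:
a - A = 20614 - 1*47846 = 20614 - 47846 = -27232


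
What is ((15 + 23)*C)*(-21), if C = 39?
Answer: -31122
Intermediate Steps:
((15 + 23)*C)*(-21) = ((15 + 23)*39)*(-21) = (38*39)*(-21) = 1482*(-21) = -31122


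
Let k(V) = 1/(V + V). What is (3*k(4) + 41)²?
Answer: 109561/64 ≈ 1711.9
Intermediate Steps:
k(V) = 1/(2*V)
(3*k(4) + 41)² = (3*((½)/4) + 41)² = (3*((½)*(¼)) + 41)² = (3*(⅛) + 41)² = (3/8 + 41)² = (331/8)² = 109561/64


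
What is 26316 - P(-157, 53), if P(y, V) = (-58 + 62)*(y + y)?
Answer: 27572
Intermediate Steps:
P(y, V) = 8*y (P(y, V) = 4*(2*y) = 8*y)
26316 - P(-157, 53) = 26316 - 8*(-157) = 26316 - 1*(-1256) = 26316 + 1256 = 27572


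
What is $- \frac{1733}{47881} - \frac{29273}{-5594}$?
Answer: $\frac{1391926111}{267846314} \approx 5.1967$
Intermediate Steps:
$- \frac{1733}{47881} - \frac{29273}{-5594} = \left(-1733\right) \frac{1}{47881} - - \frac{29273}{5594} = - \frac{1733}{47881} + \frac{29273}{5594} = \frac{1391926111}{267846314}$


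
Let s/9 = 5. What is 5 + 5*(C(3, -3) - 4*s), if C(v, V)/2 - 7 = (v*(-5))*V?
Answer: -375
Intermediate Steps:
s = 45 (s = 9*5 = 45)
C(v, V) = 14 - 10*V*v (C(v, V) = 14 + 2*((v*(-5))*V) = 14 + 2*((-5*v)*V) = 14 + 2*(-5*V*v) = 14 - 10*V*v)
5 + 5*(C(3, -3) - 4*s) = 5 + 5*((14 - 10*(-3)*3) - 4*45) = 5 + 5*((14 + 90) - 180) = 5 + 5*(104 - 180) = 5 + 5*(-76) = 5 - 380 = -375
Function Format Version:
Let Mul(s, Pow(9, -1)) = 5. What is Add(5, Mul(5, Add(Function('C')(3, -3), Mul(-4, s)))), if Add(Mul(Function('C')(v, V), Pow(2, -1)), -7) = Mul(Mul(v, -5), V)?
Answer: -375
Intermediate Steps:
s = 45 (s = Mul(9, 5) = 45)
Function('C')(v, V) = Add(14, Mul(-10, V, v)) (Function('C')(v, V) = Add(14, Mul(2, Mul(Mul(v, -5), V))) = Add(14, Mul(2, Mul(Mul(-5, v), V))) = Add(14, Mul(2, Mul(-5, V, v))) = Add(14, Mul(-10, V, v)))
Add(5, Mul(5, Add(Function('C')(3, -3), Mul(-4, s)))) = Add(5, Mul(5, Add(Add(14, Mul(-10, -3, 3)), Mul(-4, 45)))) = Add(5, Mul(5, Add(Add(14, 90), -180))) = Add(5, Mul(5, Add(104, -180))) = Add(5, Mul(5, -76)) = Add(5, -380) = -375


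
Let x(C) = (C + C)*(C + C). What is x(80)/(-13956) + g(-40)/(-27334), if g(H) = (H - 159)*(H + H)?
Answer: -115241240/47684163 ≈ -2.4168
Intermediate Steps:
x(C) = 4*C² (x(C) = (2*C)*(2*C) = 4*C²)
g(H) = 2*H*(-159 + H) (g(H) = (-159 + H)*(2*H) = 2*H*(-159 + H))
x(80)/(-13956) + g(-40)/(-27334) = (4*80²)/(-13956) + (2*(-40)*(-159 - 40))/(-27334) = (4*6400)*(-1/13956) + (2*(-40)*(-199))*(-1/27334) = 25600*(-1/13956) + 15920*(-1/27334) = -6400/3489 - 7960/13667 = -115241240/47684163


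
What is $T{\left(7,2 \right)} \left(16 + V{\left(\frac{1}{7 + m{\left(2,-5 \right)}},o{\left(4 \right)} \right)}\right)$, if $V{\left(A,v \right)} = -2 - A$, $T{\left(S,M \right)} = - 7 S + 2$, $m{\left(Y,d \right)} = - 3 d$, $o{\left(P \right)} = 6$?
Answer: $- \frac{14429}{22} \approx -655.86$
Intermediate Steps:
$T{\left(S,M \right)} = 2 - 7 S$
$T{\left(7,2 \right)} \left(16 + V{\left(\frac{1}{7 + m{\left(2,-5 \right)}},o{\left(4 \right)} \right)}\right) = \left(2 - 49\right) \left(16 - \left(2 + \frac{1}{7 - -15}\right)\right) = \left(2 - 49\right) \left(16 - \left(2 + \frac{1}{7 + 15}\right)\right) = - 47 \left(16 - \frac{45}{22}\right) = \left(-47\right) \frac{307}{22} = - \frac{14429}{22}$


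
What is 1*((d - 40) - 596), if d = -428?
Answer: -1064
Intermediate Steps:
1*((d - 40) - 596) = 1*((-428 - 40) - 596) = 1*(-468 - 596) = 1*(-1064) = -1064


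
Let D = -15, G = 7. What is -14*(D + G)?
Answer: 112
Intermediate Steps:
-14*(D + G) = -14*(-15 + 7) = -14*(-8) = 112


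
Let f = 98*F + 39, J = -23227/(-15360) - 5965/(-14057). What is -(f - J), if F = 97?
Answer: -2060495514061/215915520 ≈ -9543.1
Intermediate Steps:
J = 418124339/215915520 (J = -23227*(-1/15360) - 5965*(-1/14057) = 23227/15360 + 5965/14057 = 418124339/215915520 ≈ 1.9365)
f = 9545 (f = 98*97 + 39 = 9506 + 39 = 9545)
-(f - J) = -(9545 - 1*418124339/215915520) = -(9545 - 418124339/215915520) = -1*2060495514061/215915520 = -2060495514061/215915520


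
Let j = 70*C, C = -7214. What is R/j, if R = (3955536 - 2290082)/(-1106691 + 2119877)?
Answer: -118961/36545619020 ≈ -3.2551e-6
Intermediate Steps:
R = 832727/506593 (R = 1665454/1013186 = 1665454*(1/1013186) = 832727/506593 ≈ 1.6438)
j = -504980 (j = 70*(-7214) = -504980)
R/j = (832727/506593)/(-504980) = (832727/506593)*(-1/504980) = -118961/36545619020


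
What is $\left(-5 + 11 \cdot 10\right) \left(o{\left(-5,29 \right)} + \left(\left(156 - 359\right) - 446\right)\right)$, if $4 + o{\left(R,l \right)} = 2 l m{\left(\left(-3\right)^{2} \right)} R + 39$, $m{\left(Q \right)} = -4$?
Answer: $57330$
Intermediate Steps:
$o{\left(R,l \right)} = 35 - 8 R l$ ($o{\left(R,l \right)} = -4 + \left(2 l \left(-4\right) R + 39\right) = -4 + \left(- 8 l R + 39\right) = -4 - \left(-39 + 8 R l\right) = 35 - 8 R l$)
$\left(-5 + 11 \cdot 10\right) \left(o{\left(-5,29 \right)} + \left(\left(156 - 359\right) - 446\right)\right) = \left(-5 + 11 \cdot 10\right) \left(\left(35 - \left(-40\right) 29\right) + \left(\left(156 - 359\right) - 446\right)\right) = \left(-5 + 110\right) \left(\left(35 + 1160\right) - 649\right) = 105 \left(1195 - 649\right) = 105 \cdot 546 = 57330$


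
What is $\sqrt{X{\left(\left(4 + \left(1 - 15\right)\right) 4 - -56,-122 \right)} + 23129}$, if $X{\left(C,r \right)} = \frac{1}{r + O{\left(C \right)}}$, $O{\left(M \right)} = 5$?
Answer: $\frac{2 \sqrt{8794799}}{39} \approx 152.08$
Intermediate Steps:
$X{\left(C,r \right)} = \frac{1}{5 + r}$ ($X{\left(C,r \right)} = \frac{1}{r + 5} = \frac{1}{5 + r}$)
$\sqrt{X{\left(\left(4 + \left(1 - 15\right)\right) 4 - -56,-122 \right)} + 23129} = \sqrt{\frac{1}{5 - 122} + 23129} = \sqrt{\frac{1}{-117} + 23129} = \sqrt{- \frac{1}{117} + 23129} = \sqrt{\frac{2706092}{117}} = \frac{2 \sqrt{8794799}}{39}$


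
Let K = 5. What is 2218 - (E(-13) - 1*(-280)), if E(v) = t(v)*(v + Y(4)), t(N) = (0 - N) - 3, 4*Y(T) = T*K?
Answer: 2018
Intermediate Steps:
Y(T) = 5*T/4 (Y(T) = (T*5)/4 = (5*T)/4 = 5*T/4)
t(N) = -3 - N (t(N) = -N - 3 = -3 - N)
E(v) = (-3 - v)*(5 + v) (E(v) = (-3 - v)*(v + (5/4)*4) = (-3 - v)*(v + 5) = (-3 - v)*(5 + v))
2218 - (E(-13) - 1*(-280)) = 2218 - (-(3 - 13)*(5 - 13) - 1*(-280)) = 2218 - (-1*(-10)*(-8) + 280) = 2218 - (-80 + 280) = 2218 - 1*200 = 2218 - 200 = 2018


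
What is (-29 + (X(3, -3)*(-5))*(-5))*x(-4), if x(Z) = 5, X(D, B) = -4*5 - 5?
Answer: -3270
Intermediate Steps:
X(D, B) = -25 (X(D, B) = -20 - 5 = -25)
(-29 + (X(3, -3)*(-5))*(-5))*x(-4) = (-29 - 25*(-5)*(-5))*5 = (-29 + 125*(-5))*5 = (-29 - 625)*5 = -654*5 = -3270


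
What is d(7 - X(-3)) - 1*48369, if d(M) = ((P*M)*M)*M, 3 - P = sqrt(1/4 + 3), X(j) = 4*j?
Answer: -27792 - 6859*sqrt(13)/2 ≈ -40157.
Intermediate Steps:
P = 3 - sqrt(13)/2 (P = 3 - sqrt(1/4 + 3) = 3 - sqrt(13/4) = 3 - sqrt(13)/2 ≈ 1.1972)
d(M) = M**3*(3 - sqrt(13)/2) (d(M) = (((3 - sqrt(13)/2)*M)*M)*M = ((M*(3 - sqrt(13)/2))*M)*M = (M**2*(3 - sqrt(13)/2))*M = M**3*(3 - sqrt(13)/2))
d(7 - X(-3)) - 1*48369 = (7 - 4*(-3))**3*(6 - sqrt(13))/2 - 1*48369 = (7 - 1*(-12))**3*(6 - sqrt(13))/2 - 48369 = (7 + 12)**3*(6 - sqrt(13))/2 - 48369 = (1/2)*19**3*(6 - sqrt(13)) - 48369 = (1/2)*6859*(6 - sqrt(13)) - 48369 = (20577 - 6859*sqrt(13)/2) - 48369 = -27792 - 6859*sqrt(13)/2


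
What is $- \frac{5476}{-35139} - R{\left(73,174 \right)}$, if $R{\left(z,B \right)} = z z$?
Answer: $- \frac{187250255}{35139} \approx -5328.8$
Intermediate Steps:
$R{\left(z,B \right)} = z^{2}$
$- \frac{5476}{-35139} - R{\left(73,174 \right)} = - \frac{5476}{-35139} - 73^{2} = \left(-5476\right) \left(- \frac{1}{35139}\right) - 5329 = \frac{5476}{35139} - 5329 = - \frac{187250255}{35139}$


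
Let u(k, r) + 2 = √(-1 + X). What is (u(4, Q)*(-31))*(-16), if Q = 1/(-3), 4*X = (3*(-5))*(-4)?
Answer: -992 + 496*√14 ≈ 863.86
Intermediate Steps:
X = 15 (X = ((3*(-5))*(-4))/4 = (-15*(-4))/4 = (¼)*60 = 15)
Q = -⅓ ≈ -0.33333
u(k, r) = -2 + √14 (u(k, r) = -2 + √(-1 + 15) = -2 + √14)
(u(4, Q)*(-31))*(-16) = ((-2 + √14)*(-31))*(-16) = (62 - 31*√14)*(-16) = -992 + 496*√14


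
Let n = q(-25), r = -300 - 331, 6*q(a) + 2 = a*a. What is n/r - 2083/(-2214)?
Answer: 542243/698517 ≈ 0.77628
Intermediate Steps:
q(a) = -⅓ + a²/6 (q(a) = -⅓ + (a*a)/6 = -⅓ + a²/6)
r = -631
n = 623/6 (n = -⅓ + (⅙)*(-25)² = -⅓ + (⅙)*625 = -⅓ + 625/6 = 623/6 ≈ 103.83)
n/r - 2083/(-2214) = (623/6)/(-631) - 2083/(-2214) = (623/6)*(-1/631) - 2083*(-1/2214) = -623/3786 + 2083/2214 = 542243/698517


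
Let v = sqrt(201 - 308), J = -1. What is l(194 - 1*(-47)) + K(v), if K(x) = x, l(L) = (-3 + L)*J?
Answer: -238 + I*sqrt(107) ≈ -238.0 + 10.344*I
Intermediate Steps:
v = I*sqrt(107) (v = sqrt(-107) = I*sqrt(107) ≈ 10.344*I)
l(L) = 3 - L (l(L) = (-3 + L)*(-1) = 3 - L)
l(194 - 1*(-47)) + K(v) = (3 - (194 - 1*(-47))) + I*sqrt(107) = (3 - (194 + 47)) + I*sqrt(107) = (3 - 1*241) + I*sqrt(107) = (3 - 241) + I*sqrt(107) = -238 + I*sqrt(107)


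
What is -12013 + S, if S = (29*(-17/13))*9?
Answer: -160606/13 ≈ -12354.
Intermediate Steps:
S = -4437/13 (S = (29*(-17*1/13))*9 = (29*(-17/13))*9 = -493/13*9 = -4437/13 ≈ -341.31)
-12013 + S = -12013 - 4437/13 = -160606/13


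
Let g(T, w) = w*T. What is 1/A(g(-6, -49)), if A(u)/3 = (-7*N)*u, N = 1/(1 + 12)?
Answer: -13/6174 ≈ -0.0021056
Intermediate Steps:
g(T, w) = T*w
N = 1/13 ≈ 0.076923
A(u) = -21*u/13 (A(u) = 3*((-7*1/13)*u) = 3*(-7*u/13) = -21*u/13)
1/A(g(-6, -49)) = 1/(-(-126)*(-49)/13) = 1/(-21/13*294) = 1/(-6174/13) = -13/6174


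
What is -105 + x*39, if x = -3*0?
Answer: -105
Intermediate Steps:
x = 0
-105 + x*39 = -105 + 0*39 = -105 + 0 = -105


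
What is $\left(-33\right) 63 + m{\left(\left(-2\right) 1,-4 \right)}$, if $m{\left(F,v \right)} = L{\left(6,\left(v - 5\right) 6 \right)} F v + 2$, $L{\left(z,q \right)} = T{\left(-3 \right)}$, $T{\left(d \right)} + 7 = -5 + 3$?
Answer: $-2149$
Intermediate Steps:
$T{\left(d \right)} = -9$ ($T{\left(d \right)} = -7 + \left(-5 + 3\right) = -7 - 2 = -9$)
$L{\left(z,q \right)} = -9$
$m{\left(F,v \right)} = 2 - 9 F v$ ($m{\left(F,v \right)} = - 9 F v + 2 = 2 - 9 F v$)
$\left(-33\right) 63 + m{\left(\left(-2\right) 1,-4 \right)} = \left(-33\right) 63 + \left(2 - 9 \left(\left(-2\right) 1\right) \left(-4\right)\right) = -2079 + \left(2 - \left(-18\right) \left(-4\right)\right) = -2079 + \left(2 - 72\right) = -2079 - 70 = -2149$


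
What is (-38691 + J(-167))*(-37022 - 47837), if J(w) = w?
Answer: 3297451022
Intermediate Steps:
(-38691 + J(-167))*(-37022 - 47837) = (-38691 - 167)*(-37022 - 47837) = -38858*(-84859) = 3297451022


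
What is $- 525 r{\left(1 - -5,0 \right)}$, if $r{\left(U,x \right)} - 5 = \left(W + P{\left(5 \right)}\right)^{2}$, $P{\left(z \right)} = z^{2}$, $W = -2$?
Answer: $-280350$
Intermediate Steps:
$r{\left(U,x \right)} = 534$ ($r{\left(U,x \right)} = 5 + \left(-2 + 5^{2}\right)^{2} = 5 + \left(-2 + 25\right)^{2} = 5 + 23^{2} = 5 + 529 = 534$)
$- 525 r{\left(1 - -5,0 \right)} = \left(-525\right) 534 = -280350$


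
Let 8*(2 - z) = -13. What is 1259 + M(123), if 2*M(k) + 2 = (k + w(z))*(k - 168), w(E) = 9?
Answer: -1712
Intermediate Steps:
z = 29/8 (z = 2 - ⅛*(-13) = 2 + 13/8 = 29/8 ≈ 3.6250)
M(k) = -1 + (-168 + k)*(9 + k)/2 (M(k) = -1 + ((k + 9)*(k - 168))/2 = -1 + ((9 + k)*(-168 + k))/2 = -1 + ((-168 + k)*(9 + k))/2 = -1 + (-168 + k)*(9 + k)/2)
1259 + M(123) = 1259 + (-757 + (½)*123² - 159/2*123) = 1259 + (-757 + (½)*15129 - 19557/2) = 1259 + (-757 + 15129/2 - 19557/2) = 1259 - 2971 = -1712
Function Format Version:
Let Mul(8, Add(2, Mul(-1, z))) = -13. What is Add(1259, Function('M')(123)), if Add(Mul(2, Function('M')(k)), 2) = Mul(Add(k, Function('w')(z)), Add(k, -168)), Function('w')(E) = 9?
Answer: -1712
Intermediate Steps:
z = Rational(29, 8) (z = Add(2, Mul(Rational(-1, 8), -13)) = Add(2, Rational(13, 8)) = Rational(29, 8) ≈ 3.6250)
Function('M')(k) = Add(-1, Mul(Rational(1, 2), Add(-168, k), Add(9, k))) (Function('M')(k) = Add(-1, Mul(Rational(1, 2), Mul(Add(k, 9), Add(k, -168)))) = Add(-1, Mul(Rational(1, 2), Mul(Add(9, k), Add(-168, k)))) = Add(-1, Mul(Rational(1, 2), Mul(Add(-168, k), Add(9, k)))) = Add(-1, Mul(Rational(1, 2), Add(-168, k), Add(9, k))))
Add(1259, Function('M')(123)) = Add(1259, Add(-757, Mul(Rational(1, 2), Pow(123, 2)), Mul(Rational(-159, 2), 123))) = Add(1259, Add(-757, Mul(Rational(1, 2), 15129), Rational(-19557, 2))) = Add(1259, Add(-757, Rational(15129, 2), Rational(-19557, 2))) = Add(1259, -2971) = -1712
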